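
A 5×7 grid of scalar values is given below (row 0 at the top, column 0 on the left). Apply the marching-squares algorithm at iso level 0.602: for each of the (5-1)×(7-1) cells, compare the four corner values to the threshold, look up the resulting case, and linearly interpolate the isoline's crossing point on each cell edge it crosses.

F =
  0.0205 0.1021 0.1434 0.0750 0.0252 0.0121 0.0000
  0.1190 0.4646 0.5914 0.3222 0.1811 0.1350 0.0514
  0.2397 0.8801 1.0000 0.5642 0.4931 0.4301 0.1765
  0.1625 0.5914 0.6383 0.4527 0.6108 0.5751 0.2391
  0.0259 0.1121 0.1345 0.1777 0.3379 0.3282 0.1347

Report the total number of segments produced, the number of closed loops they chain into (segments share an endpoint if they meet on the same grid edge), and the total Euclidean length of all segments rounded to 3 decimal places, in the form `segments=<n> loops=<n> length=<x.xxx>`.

cell (1,0): code 0100 → (1.331,1.000)–(2.000,0.566)
cell (1,1): code 1100 → (1.026,2.000)–(1.331,1.000)
cell (1,2): code 1000 → (2.000,2.913)–(1.026,2.000)
cell (2,0): code 0010 → (2.000,0.566)–(2.963,1.000)
cell (2,1): code 0111 → (2.963,1.000)–(3.000,1.226)
cell (2,2): code 1001 → (3.000,2.196)–(2.000,2.913)
cell (2,3): code 0100 → (2.925,4.000)–(3.000,3.944)
cell (2,4): code 1000 → (3.000,4.246)–(2.925,4.000)
cell (3,1): code 0010 → (3.000,1.226)–(3.072,2.000)
cell (3,2): code 0001 → (3.072,2.000)–(3.000,2.196)
cell (3,3): code 0010 → (3.000,3.944)–(3.032,4.000)
cell (3,4): code 0001 → (3.032,4.000)–(3.000,4.246)
total: 12 segments, chained into 2 closed loop(s), length Σ = 7.344472

segments=12 loops=2 length=7.344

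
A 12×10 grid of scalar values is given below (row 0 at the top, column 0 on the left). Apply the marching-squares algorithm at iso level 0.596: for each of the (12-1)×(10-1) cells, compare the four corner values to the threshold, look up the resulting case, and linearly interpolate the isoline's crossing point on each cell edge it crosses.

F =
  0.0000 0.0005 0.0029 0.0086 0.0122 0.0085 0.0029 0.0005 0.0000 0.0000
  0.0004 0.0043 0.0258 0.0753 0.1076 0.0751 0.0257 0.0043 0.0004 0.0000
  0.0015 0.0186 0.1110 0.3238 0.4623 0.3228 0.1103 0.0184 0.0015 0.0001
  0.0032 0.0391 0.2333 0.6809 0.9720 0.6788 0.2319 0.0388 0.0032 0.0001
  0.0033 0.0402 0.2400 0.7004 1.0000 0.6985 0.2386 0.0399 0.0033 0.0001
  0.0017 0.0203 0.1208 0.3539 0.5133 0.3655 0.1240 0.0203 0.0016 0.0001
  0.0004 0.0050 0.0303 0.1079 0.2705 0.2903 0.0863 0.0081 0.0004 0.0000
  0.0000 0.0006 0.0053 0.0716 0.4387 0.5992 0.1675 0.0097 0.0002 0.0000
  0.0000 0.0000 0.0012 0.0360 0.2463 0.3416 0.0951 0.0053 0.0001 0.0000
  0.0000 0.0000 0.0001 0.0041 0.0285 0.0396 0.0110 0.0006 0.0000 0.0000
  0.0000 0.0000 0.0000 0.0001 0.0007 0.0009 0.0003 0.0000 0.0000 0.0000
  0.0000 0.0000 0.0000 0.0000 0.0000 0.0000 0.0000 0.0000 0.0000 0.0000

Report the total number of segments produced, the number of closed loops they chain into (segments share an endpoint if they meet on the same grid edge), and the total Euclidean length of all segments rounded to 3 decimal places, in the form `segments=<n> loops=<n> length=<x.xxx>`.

segments=14 loops=2 length=7.931

cell (2,2): code 0100 → (2.762,3.000)–(3.000,2.810)
cell (2,3): code 1100 → (2.262,4.000)–(2.762,3.000)
cell (2,4): code 1100 → (2.767,5.000)–(2.262,4.000)
cell (2,5): code 1000 → (3.000,5.185)–(2.767,5.000)
cell (3,2): code 0110 → (3.000,2.810)–(4.000,2.773)
cell (3,5): code 1001 → (4.000,5.223)–(3.000,5.185)
cell (4,2): code 0010 → (4.000,2.773)–(4.301,3.000)
cell (4,3): code 0011 → (4.301,3.000)–(4.830,4.000)
cell (4,4): code 0011 → (4.830,4.000)–(4.308,5.000)
cell (4,5): code 0001 → (4.308,5.000)–(4.000,5.223)
cell (6,4): code 0100 → (6.990,5.000)–(7.000,4.980)
cell (6,5): code 1000 → (7.000,5.007)–(6.990,5.000)
cell (7,4): code 0010 → (7.000,4.980)–(7.012,5.000)
cell (7,5): code 0001 → (7.012,5.000)–(7.000,5.007)
total: 14 segments, chained into 2 closed loop(s), length Σ = 7.930881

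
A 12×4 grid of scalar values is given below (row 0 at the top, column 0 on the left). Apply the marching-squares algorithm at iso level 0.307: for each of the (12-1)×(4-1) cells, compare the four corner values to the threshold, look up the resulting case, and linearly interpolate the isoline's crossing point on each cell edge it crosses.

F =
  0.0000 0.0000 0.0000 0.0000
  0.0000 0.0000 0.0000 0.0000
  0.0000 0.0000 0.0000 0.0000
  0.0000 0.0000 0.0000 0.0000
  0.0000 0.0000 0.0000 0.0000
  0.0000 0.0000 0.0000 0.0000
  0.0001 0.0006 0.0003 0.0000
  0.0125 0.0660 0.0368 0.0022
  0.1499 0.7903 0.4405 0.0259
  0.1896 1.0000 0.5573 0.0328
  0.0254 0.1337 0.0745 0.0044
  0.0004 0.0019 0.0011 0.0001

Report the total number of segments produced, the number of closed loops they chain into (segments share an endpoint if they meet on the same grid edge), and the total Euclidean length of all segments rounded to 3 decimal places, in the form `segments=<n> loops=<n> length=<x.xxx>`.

segments=8 loops=1 length=7.456

cell (7,0): code 0100 → (7.333,1.000)–(8.000,0.245)
cell (7,1): code 1100 → (7.669,2.000)–(7.333,1.000)
cell (7,2): code 1000 → (8.000,2.322)–(7.669,2.000)
cell (8,0): code 0110 → (8.000,0.245)–(9.000,0.145)
cell (8,2): code 1001 → (9.000,2.477)–(8.000,2.322)
cell (9,0): code 0010 → (9.000,0.145)–(9.800,1.000)
cell (9,1): code 0011 → (9.800,1.000)–(9.518,2.000)
cell (9,2): code 0001 → (9.518,2.000)–(9.000,2.477)
total: 8 segments, chained into 1 closed loop(s), length Σ = 7.455538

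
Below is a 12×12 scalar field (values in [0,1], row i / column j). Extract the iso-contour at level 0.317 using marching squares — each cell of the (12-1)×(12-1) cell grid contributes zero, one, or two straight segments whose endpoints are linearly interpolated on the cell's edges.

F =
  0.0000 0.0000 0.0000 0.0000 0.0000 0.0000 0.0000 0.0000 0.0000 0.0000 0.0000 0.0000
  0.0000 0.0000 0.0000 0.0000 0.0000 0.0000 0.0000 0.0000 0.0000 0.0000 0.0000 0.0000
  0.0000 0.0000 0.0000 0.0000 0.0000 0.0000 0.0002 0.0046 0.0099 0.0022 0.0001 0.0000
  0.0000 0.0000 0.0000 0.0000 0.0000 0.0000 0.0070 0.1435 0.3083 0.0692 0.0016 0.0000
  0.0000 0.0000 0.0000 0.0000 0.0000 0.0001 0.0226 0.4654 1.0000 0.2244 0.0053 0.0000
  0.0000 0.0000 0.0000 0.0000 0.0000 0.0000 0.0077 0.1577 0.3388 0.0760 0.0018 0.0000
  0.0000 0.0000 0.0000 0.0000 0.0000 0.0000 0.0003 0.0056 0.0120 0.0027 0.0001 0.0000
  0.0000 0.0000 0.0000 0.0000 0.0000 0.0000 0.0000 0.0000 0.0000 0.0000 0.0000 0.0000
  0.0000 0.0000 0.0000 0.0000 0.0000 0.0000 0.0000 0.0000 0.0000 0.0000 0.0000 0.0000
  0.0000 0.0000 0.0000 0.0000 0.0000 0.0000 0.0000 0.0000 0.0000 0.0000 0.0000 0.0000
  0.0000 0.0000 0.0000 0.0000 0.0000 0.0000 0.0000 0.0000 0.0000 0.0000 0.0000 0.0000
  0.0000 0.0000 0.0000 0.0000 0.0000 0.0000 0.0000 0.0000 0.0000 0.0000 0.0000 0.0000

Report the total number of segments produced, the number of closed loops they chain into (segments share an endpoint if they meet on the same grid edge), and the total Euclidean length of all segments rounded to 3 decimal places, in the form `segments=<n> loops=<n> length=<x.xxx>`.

cell (3,6): code 0100 → (3.539,7.000)–(4.000,6.665)
cell (3,7): code 1100 → (3.013,8.000)–(3.539,7.000)
cell (3,8): code 1000 → (4.000,8.881)–(3.013,8.000)
cell (4,6): code 0010 → (4.000,6.665)–(4.482,7.000)
cell (4,7): code 0111 → (4.482,7.000)–(5.000,7.880)
cell (4,8): code 1001 → (5.000,8.083)–(4.000,8.881)
cell (5,7): code 0010 → (5.000,7.880)–(5.067,8.000)
cell (5,8): code 0001 → (5.067,8.000)–(5.000,8.083)
total: 8 segments, chained into 1 closed loop(s), length Σ = 6.154305

segments=8 loops=1 length=6.154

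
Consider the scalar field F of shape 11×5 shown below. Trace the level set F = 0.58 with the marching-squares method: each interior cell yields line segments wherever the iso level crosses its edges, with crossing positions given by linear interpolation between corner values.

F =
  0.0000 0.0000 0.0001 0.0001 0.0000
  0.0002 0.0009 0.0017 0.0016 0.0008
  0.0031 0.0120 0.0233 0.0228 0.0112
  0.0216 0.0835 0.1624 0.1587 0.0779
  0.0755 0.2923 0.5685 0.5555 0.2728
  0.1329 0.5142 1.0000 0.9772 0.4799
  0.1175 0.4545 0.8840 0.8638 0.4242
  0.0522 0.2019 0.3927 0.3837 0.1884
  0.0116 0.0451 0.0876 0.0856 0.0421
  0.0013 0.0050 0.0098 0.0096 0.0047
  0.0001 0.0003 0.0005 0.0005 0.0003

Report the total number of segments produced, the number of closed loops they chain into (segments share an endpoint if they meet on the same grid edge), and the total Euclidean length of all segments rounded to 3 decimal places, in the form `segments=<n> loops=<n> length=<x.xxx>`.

cell (4,1): code 0100 → (4.027,2.000)–(5.000,1.135)
cell (4,2): code 1100 → (4.058,3.000)–(4.027,2.000)
cell (4,3): code 1000 → (5.000,3.799)–(4.058,3.000)
cell (5,1): code 0110 → (5.000,1.135)–(6.000,1.292)
cell (5,3): code 1001 → (6.000,3.646)–(5.000,3.799)
cell (6,1): code 0010 → (6.000,1.292)–(6.619,2.000)
cell (6,2): code 0011 → (6.619,2.000)–(6.591,3.000)
cell (6,3): code 0001 → (6.591,3.000)–(6.000,3.646)
total: 8 segments, chained into 1 closed loop(s), length Σ = 8.377040

segments=8 loops=1 length=8.377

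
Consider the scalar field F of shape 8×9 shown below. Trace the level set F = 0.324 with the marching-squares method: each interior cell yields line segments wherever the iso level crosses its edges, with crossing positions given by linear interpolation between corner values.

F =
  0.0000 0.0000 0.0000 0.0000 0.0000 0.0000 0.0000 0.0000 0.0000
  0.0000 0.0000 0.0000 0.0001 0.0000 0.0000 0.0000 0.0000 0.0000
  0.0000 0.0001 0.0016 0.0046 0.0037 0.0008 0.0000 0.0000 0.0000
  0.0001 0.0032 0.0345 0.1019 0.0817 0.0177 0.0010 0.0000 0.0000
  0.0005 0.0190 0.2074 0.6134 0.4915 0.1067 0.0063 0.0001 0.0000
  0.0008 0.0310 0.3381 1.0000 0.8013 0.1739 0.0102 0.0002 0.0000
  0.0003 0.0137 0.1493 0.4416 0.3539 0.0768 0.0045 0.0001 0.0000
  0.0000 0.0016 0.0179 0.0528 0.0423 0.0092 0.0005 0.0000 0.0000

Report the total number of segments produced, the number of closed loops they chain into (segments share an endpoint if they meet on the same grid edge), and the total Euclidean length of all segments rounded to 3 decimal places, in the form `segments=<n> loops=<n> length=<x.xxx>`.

cell (3,2): code 0100 → (3.434,3.000)–(4.000,2.287)
cell (3,3): code 1100 → (3.591,4.000)–(3.434,3.000)
cell (3,4): code 1000 → (4.000,4.435)–(3.591,4.000)
cell (4,1): code 0100 → (4.892,2.000)–(5.000,1.954)
cell (4,2): code 1110 → (4.000,2.287)–(4.892,2.000)
cell (4,4): code 1001 → (5.000,4.761)–(4.000,4.435)
cell (5,1): code 0010 → (5.000,1.954)–(5.075,2.000)
cell (5,2): code 0111 → (5.075,2.000)–(6.000,2.598)
cell (5,4): code 1001 → (6.000,4.108)–(5.000,4.761)
cell (6,2): code 0010 → (6.000,2.598)–(6.302,3.000)
cell (6,3): code 0011 → (6.302,3.000)–(6.096,4.000)
cell (6,4): code 0001 → (6.096,4.000)–(6.000,4.108)
total: 12 segments, chained into 1 closed loop(s), length Σ = 8.677823

segments=12 loops=1 length=8.678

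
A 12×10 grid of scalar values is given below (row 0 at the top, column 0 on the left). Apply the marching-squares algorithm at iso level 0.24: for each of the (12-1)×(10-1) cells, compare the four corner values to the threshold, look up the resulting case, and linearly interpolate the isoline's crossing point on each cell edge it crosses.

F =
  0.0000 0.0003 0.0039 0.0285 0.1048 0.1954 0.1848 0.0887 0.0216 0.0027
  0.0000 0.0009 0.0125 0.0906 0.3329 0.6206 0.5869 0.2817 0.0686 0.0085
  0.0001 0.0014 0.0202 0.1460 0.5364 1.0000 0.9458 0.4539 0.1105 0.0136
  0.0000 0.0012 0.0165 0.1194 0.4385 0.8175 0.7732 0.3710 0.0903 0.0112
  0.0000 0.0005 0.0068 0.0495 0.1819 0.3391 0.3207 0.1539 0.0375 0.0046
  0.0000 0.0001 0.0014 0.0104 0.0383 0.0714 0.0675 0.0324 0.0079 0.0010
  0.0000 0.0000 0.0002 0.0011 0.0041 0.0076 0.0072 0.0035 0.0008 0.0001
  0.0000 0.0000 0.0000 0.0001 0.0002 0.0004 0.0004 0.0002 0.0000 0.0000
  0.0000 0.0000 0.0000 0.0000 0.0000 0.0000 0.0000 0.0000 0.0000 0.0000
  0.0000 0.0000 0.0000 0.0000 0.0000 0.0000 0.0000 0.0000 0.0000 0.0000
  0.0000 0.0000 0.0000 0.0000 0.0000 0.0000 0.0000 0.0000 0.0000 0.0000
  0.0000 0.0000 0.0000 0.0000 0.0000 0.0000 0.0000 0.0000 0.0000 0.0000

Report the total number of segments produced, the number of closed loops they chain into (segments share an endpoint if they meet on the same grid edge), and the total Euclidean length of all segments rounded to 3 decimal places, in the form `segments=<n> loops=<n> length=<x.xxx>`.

cell (0,3): code 0100 → (0.593,4.000)–(1.000,3.617)
cell (0,4): code 1100 → (0.105,5.000)–(0.593,4.000)
cell (0,5): code 1100 → (0.137,6.000)–(0.105,5.000)
cell (0,6): code 1100 → (0.784,7.000)–(0.137,6.000)
cell (0,7): code 1000 → (1.000,7.196)–(0.784,7.000)
cell (1,3): code 0110 → (1.000,3.617)–(2.000,3.241)
cell (1,7): code 1001 → (2.000,7.623)–(1.000,7.196)
cell (2,3): code 0110 → (2.000,3.241)–(3.000,3.378)
cell (2,7): code 1001 → (3.000,7.467)–(2.000,7.623)
cell (3,3): code 0010 → (3.000,3.378)–(3.774,4.000)
cell (3,4): code 0111 → (3.774,4.000)–(4.000,4.370)
cell (3,6): code 1011 → (4.000,6.484)–(3.603,7.000)
cell (3,7): code 0001 → (3.603,7.000)–(3.000,7.467)
cell (4,4): code 0010 → (4.000,4.370)–(4.370,5.000)
cell (4,5): code 0011 → (4.370,5.000)–(4.319,6.000)
cell (4,6): code 0001 → (4.319,6.000)–(4.000,6.484)
total: 16 segments, chained into 1 closed loop(s), length Σ = 13.483721

segments=16 loops=1 length=13.484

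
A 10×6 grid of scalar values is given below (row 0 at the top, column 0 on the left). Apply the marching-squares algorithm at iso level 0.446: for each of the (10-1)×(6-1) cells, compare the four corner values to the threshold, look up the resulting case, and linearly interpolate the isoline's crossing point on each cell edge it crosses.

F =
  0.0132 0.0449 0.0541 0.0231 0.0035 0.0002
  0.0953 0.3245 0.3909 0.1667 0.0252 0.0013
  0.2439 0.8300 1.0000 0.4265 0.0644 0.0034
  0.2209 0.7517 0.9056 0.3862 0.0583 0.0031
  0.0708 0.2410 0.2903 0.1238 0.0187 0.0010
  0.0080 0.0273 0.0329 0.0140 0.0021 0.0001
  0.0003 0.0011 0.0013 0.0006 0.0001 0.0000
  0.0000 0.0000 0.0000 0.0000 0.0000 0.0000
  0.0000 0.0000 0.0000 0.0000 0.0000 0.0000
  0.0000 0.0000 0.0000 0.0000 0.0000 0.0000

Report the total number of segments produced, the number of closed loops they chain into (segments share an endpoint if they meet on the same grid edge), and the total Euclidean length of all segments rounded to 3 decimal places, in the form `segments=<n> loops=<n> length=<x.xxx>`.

cell (1,0): code 0100 → (1.240,1.000)–(2.000,0.345)
cell (1,1): code 1100 → (1.090,2.000)–(1.240,1.000)
cell (1,2): code 1000 → (2.000,2.966)–(1.090,2.000)
cell (2,0): code 0110 → (2.000,0.345)–(3.000,0.424)
cell (2,2): code 1001 → (3.000,2.885)–(2.000,2.966)
cell (3,0): code 0010 → (3.000,0.424)–(3.599,1.000)
cell (3,1): code 0011 → (3.599,1.000)–(3.747,2.000)
cell (3,2): code 0001 → (3.747,2.000)–(3.000,2.885)
total: 8 segments, chained into 1 closed loop(s), length Σ = 8.347144

segments=8 loops=1 length=8.347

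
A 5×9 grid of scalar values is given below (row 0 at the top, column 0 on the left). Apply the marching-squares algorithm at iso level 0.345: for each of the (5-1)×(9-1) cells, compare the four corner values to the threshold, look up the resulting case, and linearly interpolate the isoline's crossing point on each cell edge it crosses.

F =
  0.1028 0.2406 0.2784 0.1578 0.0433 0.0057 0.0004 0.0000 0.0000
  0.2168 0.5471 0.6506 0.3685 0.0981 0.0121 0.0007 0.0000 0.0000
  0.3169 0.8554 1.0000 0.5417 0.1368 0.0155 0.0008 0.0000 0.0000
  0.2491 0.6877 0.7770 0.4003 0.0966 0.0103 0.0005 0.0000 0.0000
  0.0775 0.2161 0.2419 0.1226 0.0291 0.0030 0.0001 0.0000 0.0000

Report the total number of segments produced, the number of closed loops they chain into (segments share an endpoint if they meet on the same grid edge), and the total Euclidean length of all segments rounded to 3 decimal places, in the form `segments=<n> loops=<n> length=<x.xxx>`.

segments=12 loops=1 length=10.981

cell (0,0): code 0100 → (0.341,1.000)–(1.000,0.388)
cell (0,1): code 1100 → (0.179,2.000)–(0.341,1.000)
cell (0,2): code 1100 → (0.888,3.000)–(0.179,2.000)
cell (0,3): code 1000 → (1.000,3.087)–(0.888,3.000)
cell (1,0): code 0110 → (1.000,0.388)–(2.000,0.052)
cell (1,3): code 1001 → (2.000,3.486)–(1.000,3.087)
cell (2,0): code 0110 → (2.000,0.052)–(3.000,0.219)
cell (2,3): code 1001 → (3.000,3.182)–(2.000,3.486)
cell (3,0): code 0010 → (3.000,0.219)–(3.727,1.000)
cell (3,1): code 0011 → (3.727,1.000)–(3.807,2.000)
cell (3,2): code 0011 → (3.807,2.000)–(3.199,3.000)
cell (3,3): code 0001 → (3.199,3.000)–(3.000,3.182)
total: 12 segments, chained into 1 closed loop(s), length Σ = 10.981015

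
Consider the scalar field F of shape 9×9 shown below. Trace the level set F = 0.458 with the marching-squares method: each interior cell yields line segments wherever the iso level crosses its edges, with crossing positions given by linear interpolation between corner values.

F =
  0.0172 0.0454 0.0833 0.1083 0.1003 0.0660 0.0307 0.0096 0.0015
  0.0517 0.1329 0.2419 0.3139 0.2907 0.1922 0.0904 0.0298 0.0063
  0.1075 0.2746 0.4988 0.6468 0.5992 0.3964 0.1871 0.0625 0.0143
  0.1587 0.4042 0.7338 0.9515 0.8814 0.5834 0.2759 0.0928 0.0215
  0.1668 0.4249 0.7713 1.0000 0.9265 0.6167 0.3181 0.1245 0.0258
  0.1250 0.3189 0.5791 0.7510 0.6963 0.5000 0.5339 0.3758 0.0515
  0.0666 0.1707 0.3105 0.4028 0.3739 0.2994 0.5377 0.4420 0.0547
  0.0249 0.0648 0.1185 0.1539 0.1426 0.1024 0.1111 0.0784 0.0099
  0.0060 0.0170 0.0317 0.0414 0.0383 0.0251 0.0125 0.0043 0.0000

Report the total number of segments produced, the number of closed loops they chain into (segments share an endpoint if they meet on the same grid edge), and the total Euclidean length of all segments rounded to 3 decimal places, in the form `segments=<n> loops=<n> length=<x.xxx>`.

segments=20 loops=1 length=17.275

cell (1,1): code 0100 → (1.841,2.000)–(2.000,1.818)
cell (1,2): code 1100 → (1.433,3.000)–(1.841,2.000)
cell (1,3): code 1100 → (1.542,4.000)–(1.433,3.000)
cell (1,4): code 1000 → (2.000,4.696)–(1.542,4.000)
cell (2,1): code 0110 → (2.000,1.818)–(3.000,1.163)
cell (2,4): code 1101 → (2.329,5.000)–(2.000,4.696)
cell (2,5): code 1000 → (3.000,5.408)–(2.329,5.000)
cell (3,1): code 0110 → (3.000,1.163)–(4.000,1.096)
cell (3,5): code 1001 → (4.000,5.531)–(3.000,5.408)
cell (4,1): code 0110 → (4.000,1.096)–(5.000,1.535)
cell (4,5): code 1101 → (4.648,6.000)–(4.000,5.531)
cell (4,6): code 1000 → (5.000,6.480)–(4.648,6.000)
cell (5,1): code 0010 → (5.000,1.535)–(5.451,2.000)
cell (5,2): code 0011 → (5.451,2.000)–(5.841,3.000)
cell (5,3): code 0011 → (5.841,3.000)–(5.739,4.000)
cell (5,4): code 0011 → (5.739,4.000)–(5.209,5.000)
cell (5,5): code 0111 → (5.209,5.000)–(6.000,5.666)
cell (5,6): code 1001 → (6.000,6.833)–(5.000,6.480)
cell (6,5): code 0010 → (6.000,5.666)–(6.187,6.000)
cell (6,6): code 0001 → (6.187,6.000)–(6.000,6.833)
total: 20 segments, chained into 1 closed loop(s), length Σ = 17.275045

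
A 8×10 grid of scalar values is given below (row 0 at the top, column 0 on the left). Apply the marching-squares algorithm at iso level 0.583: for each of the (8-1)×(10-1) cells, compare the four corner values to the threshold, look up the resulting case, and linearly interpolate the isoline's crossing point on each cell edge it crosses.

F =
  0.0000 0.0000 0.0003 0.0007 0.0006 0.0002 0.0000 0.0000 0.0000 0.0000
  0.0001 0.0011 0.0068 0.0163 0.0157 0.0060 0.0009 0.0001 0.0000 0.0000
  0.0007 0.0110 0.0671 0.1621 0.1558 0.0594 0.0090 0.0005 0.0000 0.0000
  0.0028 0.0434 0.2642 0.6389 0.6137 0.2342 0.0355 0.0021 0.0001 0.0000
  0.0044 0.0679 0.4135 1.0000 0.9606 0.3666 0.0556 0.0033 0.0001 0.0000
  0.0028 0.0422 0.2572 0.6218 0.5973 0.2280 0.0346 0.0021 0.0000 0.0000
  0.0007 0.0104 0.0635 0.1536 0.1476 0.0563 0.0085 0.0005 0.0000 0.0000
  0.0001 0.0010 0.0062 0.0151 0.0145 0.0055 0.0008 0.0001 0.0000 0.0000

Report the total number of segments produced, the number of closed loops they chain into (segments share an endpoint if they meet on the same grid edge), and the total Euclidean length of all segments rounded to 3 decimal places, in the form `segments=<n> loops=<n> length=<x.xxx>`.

segments=10 loops=1 length=7.106

cell (2,2): code 0100 → (2.883,3.000)–(3.000,2.851)
cell (2,3): code 1100 → (2.933,4.000)–(2.883,3.000)
cell (2,4): code 1000 → (3.000,4.081)–(2.933,4.000)
cell (3,2): code 0110 → (3.000,2.851)–(4.000,2.289)
cell (3,4): code 1001 → (4.000,4.636)–(3.000,4.081)
cell (4,2): code 0110 → (4.000,2.289)–(5.000,2.894)
cell (4,4): code 1001 → (5.000,4.039)–(4.000,4.636)
cell (5,2): code 0010 → (5.000,2.894)–(5.083,3.000)
cell (5,3): code 0011 → (5.083,3.000)–(5.032,4.000)
cell (5,4): code 0001 → (5.032,4.000)–(5.000,4.039)
total: 10 segments, chained into 1 closed loop(s), length Σ = 7.106141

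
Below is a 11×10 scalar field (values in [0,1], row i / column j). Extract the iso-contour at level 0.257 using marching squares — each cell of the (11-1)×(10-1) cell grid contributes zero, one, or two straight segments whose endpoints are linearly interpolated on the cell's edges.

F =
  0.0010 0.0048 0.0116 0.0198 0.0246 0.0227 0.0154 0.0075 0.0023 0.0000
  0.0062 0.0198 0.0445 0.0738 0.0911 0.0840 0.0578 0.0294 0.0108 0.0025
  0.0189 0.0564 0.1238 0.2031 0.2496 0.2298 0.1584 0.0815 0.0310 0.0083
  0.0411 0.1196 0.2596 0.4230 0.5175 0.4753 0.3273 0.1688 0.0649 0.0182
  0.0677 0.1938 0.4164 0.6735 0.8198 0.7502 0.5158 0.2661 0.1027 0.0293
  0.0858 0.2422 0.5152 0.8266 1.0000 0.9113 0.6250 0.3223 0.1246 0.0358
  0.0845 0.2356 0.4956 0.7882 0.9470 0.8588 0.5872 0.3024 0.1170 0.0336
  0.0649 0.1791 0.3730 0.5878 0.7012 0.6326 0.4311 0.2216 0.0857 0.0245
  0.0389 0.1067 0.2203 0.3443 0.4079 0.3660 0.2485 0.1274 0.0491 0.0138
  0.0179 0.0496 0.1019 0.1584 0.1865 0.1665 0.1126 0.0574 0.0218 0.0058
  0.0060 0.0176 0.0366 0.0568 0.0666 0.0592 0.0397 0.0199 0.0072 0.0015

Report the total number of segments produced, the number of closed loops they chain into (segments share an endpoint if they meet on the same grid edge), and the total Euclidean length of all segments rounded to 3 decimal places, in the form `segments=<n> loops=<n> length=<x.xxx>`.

cell (2,1): code 0100 → (2.981,2.000)–(3.000,1.981)
cell (2,2): code 1100 → (2.245,3.000)–(2.981,2.000)
cell (2,3): code 1100 → (2.028,4.000)–(2.245,3.000)
cell (2,4): code 1100 → (2.111,5.000)–(2.028,4.000)
cell (2,5): code 1100 → (2.584,6.000)–(2.111,5.000)
cell (2,6): code 1000 → (3.000,6.444)–(2.584,6.000)
cell (3,1): code 0110 → (3.000,1.981)–(4.000,1.284)
cell (3,6): code 1101 → (3.906,7.000)–(3.000,6.444)
cell (3,7): code 1000 → (4.000,7.056)–(3.906,7.000)
cell (4,1): code 0110 → (4.000,1.284)–(5.000,1.054)
cell (4,7): code 1001 → (5.000,7.330)–(4.000,7.056)
cell (5,1): code 0110 → (5.000,1.054)–(6.000,1.082)
cell (5,7): code 1001 → (6.000,7.245)–(5.000,7.330)
cell (6,1): code 0110 → (6.000,1.082)–(7.000,1.402)
cell (6,6): code 1011 → (7.000,6.831)–(6.562,7.000)
cell (6,7): code 0001 → (6.562,7.000)–(6.000,7.245)
cell (7,1): code 0010 → (7.000,1.402)–(7.760,2.000)
cell (7,2): code 0111 → (7.760,2.000)–(8.000,2.296)
cell (7,5): code 1011 → (8.000,5.928)–(7.953,6.000)
cell (7,6): code 0001 → (7.953,6.000)–(7.000,6.831)
cell (8,2): code 0010 → (8.000,2.296)–(8.470,3.000)
cell (8,3): code 0011 → (8.470,3.000)–(8.682,4.000)
cell (8,4): code 0011 → (8.682,4.000)–(8.546,5.000)
cell (8,5): code 0001 → (8.546,5.000)–(8.000,5.928)
total: 24 segments, chained into 1 closed loop(s), length Σ = 20.253783

segments=24 loops=1 length=20.254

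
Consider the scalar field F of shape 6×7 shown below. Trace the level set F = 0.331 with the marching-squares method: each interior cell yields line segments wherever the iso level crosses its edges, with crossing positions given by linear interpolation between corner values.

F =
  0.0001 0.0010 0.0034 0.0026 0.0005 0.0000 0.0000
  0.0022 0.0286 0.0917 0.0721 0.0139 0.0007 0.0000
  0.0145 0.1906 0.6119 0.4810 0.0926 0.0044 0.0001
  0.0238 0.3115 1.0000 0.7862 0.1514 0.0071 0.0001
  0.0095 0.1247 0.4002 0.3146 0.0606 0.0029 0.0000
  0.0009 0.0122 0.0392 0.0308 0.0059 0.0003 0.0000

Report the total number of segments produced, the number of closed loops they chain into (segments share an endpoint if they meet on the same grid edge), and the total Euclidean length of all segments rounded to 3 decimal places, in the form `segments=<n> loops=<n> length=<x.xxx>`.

cell (1,1): code 0100 → (1.460,2.000)–(2.000,1.333)
cell (1,2): code 1100 → (1.633,3.000)–(1.460,2.000)
cell (1,3): code 1000 → (2.000,3.386)–(1.633,3.000)
cell (2,1): code 0110 → (2.000,1.333)–(3.000,1.028)
cell (2,3): code 1001 → (3.000,3.717)–(2.000,3.386)
cell (3,1): code 0110 → (3.000,1.028)–(4.000,1.749)
cell (3,2): code 1011 → (4.000,2.808)–(3.965,3.000)
cell (3,3): code 0001 → (3.965,3.000)–(3.000,3.717)
cell (4,1): code 0010 → (4.000,1.749)–(4.192,2.000)
cell (4,2): code 0001 → (4.192,2.000)–(4.000,2.808)
total: 10 segments, chained into 1 closed loop(s), length Σ = 8.280770

segments=10 loops=1 length=8.281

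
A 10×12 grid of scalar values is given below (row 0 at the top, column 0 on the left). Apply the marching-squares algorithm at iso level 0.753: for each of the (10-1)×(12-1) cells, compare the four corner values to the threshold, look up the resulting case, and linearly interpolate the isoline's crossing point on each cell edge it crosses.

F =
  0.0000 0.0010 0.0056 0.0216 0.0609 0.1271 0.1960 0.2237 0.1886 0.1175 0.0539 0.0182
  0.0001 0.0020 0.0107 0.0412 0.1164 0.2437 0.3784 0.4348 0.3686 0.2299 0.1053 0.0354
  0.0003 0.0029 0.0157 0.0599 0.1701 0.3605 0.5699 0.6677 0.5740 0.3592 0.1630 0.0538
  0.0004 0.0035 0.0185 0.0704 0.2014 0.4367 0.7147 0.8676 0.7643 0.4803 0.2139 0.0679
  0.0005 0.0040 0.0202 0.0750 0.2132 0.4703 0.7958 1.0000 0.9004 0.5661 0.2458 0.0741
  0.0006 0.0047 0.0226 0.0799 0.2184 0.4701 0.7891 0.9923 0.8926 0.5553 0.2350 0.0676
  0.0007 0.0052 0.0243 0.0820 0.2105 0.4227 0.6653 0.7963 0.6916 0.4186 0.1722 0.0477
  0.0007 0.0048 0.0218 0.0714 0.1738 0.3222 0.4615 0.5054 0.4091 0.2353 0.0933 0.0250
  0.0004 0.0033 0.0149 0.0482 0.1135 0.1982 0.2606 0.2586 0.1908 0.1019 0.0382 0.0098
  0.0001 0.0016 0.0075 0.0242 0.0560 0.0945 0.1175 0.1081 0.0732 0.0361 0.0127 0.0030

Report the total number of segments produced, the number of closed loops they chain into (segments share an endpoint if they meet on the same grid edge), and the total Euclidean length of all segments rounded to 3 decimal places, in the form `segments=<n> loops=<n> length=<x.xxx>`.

cell (2,6): code 0100 → (2.427,7.000)–(3.000,6.250)
cell (2,7): code 1100 → (2.941,8.000)–(2.427,7.000)
cell (2,8): code 1000 → (3.000,8.040)–(2.941,8.000)
cell (3,5): code 0100 → (3.472,6.000)–(4.000,5.869)
cell (3,6): code 1110 → (3.000,6.250)–(3.472,6.000)
cell (3,8): code 1001 → (4.000,8.441)–(3.000,8.040)
cell (4,5): code 0110 → (4.000,5.869)–(5.000,5.887)
cell (4,8): code 1001 → (5.000,8.414)–(4.000,8.441)
cell (5,5): code 0010 → (5.000,5.887)–(5.292,6.000)
cell (5,6): code 0111 → (5.292,6.000)–(6.000,6.669)
cell (5,7): code 1011 → (6.000,7.414)–(5.695,8.000)
cell (5,8): code 0001 → (5.695,8.000)–(5.000,8.414)
cell (6,6): code 0010 → (6.000,6.669)–(6.149,7.000)
cell (6,7): code 0001 → (6.149,7.000)–(6.000,7.414)
total: 14 segments, chained into 1 closed loop(s), length Σ = 9.855098

segments=14 loops=1 length=9.855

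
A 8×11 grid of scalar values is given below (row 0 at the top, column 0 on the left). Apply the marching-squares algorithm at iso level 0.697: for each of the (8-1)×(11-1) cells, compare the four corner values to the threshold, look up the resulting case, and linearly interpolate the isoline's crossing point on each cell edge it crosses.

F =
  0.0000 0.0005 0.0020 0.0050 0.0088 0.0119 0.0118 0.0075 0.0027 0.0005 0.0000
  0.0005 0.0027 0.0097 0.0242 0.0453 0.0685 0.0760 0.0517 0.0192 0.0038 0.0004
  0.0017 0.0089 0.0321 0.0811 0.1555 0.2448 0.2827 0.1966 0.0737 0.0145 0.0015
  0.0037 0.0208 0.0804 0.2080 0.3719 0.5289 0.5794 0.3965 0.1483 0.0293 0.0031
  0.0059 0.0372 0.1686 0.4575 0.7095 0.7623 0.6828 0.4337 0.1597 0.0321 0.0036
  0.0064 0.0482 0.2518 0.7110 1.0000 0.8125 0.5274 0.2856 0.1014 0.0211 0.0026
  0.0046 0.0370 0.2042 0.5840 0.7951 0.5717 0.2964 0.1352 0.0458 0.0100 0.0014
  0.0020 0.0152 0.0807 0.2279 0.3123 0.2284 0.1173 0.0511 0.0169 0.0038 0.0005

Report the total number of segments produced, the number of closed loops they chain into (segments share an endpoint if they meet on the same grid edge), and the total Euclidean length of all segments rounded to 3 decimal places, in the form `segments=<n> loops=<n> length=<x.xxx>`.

segments=12 loops=1 length=7.982

cell (3,3): code 0100 → (3.963,4.000)–(4.000,3.950)
cell (3,4): code 1100 → (3.720,5.000)–(3.963,4.000)
cell (3,5): code 1000 → (4.000,5.821)–(3.720,5.000)
cell (4,2): code 0100 → (4.945,3.000)–(5.000,2.970)
cell (4,3): code 1110 → (4.000,3.950)–(4.945,3.000)
cell (4,5): code 1001 → (5.000,5.405)–(4.000,5.821)
cell (5,2): code 0010 → (5.000,2.970)–(5.110,3.000)
cell (5,3): code 0111 → (5.110,3.000)–(6.000,3.535)
cell (5,4): code 1011 → (6.000,4.439)–(5.480,5.000)
cell (5,5): code 0001 → (5.480,5.000)–(5.000,5.405)
cell (6,3): code 0010 → (6.000,3.535)–(6.203,4.000)
cell (6,4): code 0001 → (6.203,4.000)–(6.000,4.439)
total: 12 segments, chained into 1 closed loop(s), length Σ = 7.981733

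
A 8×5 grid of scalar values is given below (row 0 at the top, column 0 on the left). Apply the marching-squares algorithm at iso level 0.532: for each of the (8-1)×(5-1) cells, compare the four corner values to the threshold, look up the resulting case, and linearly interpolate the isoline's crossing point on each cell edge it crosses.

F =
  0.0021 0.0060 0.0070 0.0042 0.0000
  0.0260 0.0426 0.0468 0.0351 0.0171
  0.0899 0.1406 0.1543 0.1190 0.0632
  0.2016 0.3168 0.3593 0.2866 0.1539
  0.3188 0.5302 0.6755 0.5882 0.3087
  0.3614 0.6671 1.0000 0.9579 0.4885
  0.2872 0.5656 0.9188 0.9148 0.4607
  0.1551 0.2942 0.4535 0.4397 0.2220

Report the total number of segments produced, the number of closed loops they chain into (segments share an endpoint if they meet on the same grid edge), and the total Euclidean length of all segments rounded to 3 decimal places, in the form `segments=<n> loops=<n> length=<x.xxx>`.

segments=12 loops=1 length=10.336

cell (3,1): code 0100 → (3.546,2.000)–(4.000,1.012)
cell (3,2): code 1100 → (3.814,3.000)–(3.546,2.000)
cell (3,3): code 1000 → (4.000,3.201)–(3.814,3.000)
cell (4,0): code 0100 → (4.013,1.000)–(5.000,0.558)
cell (4,1): code 1110 → (4.000,1.012)–(4.013,1.000)
cell (4,3): code 1001 → (5.000,3.907)–(4.000,3.201)
cell (5,0): code 0110 → (5.000,0.558)–(6.000,0.879)
cell (5,3): code 1001 → (6.000,3.843)–(5.000,3.907)
cell (6,0): code 0010 → (6.000,0.879)–(6.124,1.000)
cell (6,1): code 0011 → (6.124,1.000)–(6.831,2.000)
cell (6,2): code 0011 → (6.831,2.000)–(6.806,3.000)
cell (6,3): code 0001 → (6.806,3.000)–(6.000,3.843)
total: 12 segments, chained into 1 closed loop(s), length Σ = 10.336498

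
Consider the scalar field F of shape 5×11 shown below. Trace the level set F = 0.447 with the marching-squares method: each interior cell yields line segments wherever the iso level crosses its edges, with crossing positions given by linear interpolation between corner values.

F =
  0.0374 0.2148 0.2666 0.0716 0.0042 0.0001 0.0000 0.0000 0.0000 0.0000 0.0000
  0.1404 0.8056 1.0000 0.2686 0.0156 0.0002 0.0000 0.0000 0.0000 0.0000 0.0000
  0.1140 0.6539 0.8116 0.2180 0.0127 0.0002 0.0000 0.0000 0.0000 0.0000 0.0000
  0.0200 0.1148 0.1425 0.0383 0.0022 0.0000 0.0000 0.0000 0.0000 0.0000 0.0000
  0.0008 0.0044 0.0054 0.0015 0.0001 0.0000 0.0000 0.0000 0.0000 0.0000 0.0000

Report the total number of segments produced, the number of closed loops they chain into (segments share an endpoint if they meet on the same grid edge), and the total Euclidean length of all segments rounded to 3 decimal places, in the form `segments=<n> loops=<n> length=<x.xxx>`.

cell (0,0): code 0100 → (0.393,1.000)–(1.000,0.461)
cell (0,1): code 1100 → (0.246,2.000)–(0.393,1.000)
cell (0,2): code 1000 → (1.000,2.756)–(0.246,2.000)
cell (1,0): code 0110 → (1.000,0.461)–(2.000,0.617)
cell (1,2): code 1001 → (2.000,2.614)–(1.000,2.756)
cell (2,0): code 0010 → (2.000,0.617)–(2.384,1.000)
cell (2,1): code 0011 → (2.384,1.000)–(2.545,2.000)
cell (2,2): code 0001 → (2.545,2.000)–(2.000,2.614)
total: 8 segments, chained into 1 closed loop(s), length Σ = 7.288801

segments=8 loops=1 length=7.289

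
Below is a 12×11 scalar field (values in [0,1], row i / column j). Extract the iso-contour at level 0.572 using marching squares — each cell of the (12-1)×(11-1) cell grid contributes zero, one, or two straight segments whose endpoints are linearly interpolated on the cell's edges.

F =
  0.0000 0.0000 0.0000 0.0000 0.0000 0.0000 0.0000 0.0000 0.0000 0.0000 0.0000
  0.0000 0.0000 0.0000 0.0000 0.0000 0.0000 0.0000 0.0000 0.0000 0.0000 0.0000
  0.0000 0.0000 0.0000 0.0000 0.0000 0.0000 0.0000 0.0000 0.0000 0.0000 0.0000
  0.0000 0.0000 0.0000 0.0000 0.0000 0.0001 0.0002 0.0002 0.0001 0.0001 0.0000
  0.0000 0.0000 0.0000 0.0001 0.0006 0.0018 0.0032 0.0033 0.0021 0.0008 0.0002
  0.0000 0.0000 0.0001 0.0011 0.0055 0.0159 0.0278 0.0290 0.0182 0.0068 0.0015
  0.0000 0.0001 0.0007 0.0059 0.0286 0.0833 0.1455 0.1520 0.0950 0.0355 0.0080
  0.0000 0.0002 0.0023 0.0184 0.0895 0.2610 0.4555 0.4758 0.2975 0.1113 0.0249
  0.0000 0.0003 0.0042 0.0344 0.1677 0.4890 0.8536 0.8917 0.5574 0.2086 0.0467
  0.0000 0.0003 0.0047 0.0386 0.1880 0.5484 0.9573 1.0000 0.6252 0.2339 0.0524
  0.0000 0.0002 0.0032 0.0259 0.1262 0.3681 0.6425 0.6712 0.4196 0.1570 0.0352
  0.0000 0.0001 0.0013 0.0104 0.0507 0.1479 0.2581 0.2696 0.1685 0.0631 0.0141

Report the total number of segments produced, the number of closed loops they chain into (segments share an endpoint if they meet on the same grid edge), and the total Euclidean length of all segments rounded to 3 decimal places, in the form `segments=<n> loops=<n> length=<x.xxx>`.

segments=12 loops=1 length=9.551

cell (7,5): code 0100 → (7.293,6.000)–(8.000,5.228)
cell (7,6): code 1100 → (7.231,7.000)–(7.293,6.000)
cell (7,7): code 1000 → (8.000,7.956)–(7.231,7.000)
cell (8,5): code 0110 → (8.000,5.228)–(9.000,5.058)
cell (8,7): code 1101 → (8.215,8.000)–(8.000,7.956)
cell (8,8): code 1000 → (9.000,8.136)–(8.215,8.000)
cell (9,5): code 0110 → (9.000,5.058)–(10.000,5.743)
cell (9,7): code 1011 → (10.000,7.394)–(9.259,8.000)
cell (9,8): code 0001 → (9.259,8.000)–(9.000,8.136)
cell (10,5): code 0010 → (10.000,5.743)–(10.183,6.000)
cell (10,6): code 0011 → (10.183,6.000)–(10.247,7.000)
cell (10,7): code 0001 → (10.247,7.000)–(10.000,7.394)
total: 12 segments, chained into 1 closed loop(s), length Σ = 9.551412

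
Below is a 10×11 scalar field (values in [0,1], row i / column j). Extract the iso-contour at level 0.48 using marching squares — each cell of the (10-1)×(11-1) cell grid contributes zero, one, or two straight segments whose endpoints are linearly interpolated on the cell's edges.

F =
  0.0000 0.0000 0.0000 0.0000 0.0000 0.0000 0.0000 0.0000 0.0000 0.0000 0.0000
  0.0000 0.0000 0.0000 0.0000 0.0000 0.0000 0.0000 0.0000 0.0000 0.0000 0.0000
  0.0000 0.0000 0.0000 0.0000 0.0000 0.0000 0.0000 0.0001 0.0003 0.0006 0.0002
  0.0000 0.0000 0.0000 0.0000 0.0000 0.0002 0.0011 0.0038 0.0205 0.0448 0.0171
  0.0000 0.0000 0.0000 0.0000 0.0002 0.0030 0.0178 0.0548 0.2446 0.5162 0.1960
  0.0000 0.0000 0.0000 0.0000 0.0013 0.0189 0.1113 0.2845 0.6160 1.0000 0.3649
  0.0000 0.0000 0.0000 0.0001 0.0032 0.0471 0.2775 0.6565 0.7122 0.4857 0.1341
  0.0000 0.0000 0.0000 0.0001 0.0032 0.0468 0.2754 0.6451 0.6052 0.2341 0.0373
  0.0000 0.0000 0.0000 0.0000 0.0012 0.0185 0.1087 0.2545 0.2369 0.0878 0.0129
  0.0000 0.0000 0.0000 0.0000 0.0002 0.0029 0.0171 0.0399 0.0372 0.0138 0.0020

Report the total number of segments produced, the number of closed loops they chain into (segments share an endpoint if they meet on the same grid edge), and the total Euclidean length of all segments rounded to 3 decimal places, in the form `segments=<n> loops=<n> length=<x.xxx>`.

cell (3,8): code 0100 → (3.923,9.000)–(4.000,8.867)
cell (3,9): code 1000 → (4.000,9.113)–(3.923,9.000)
cell (4,7): code 0100 → (4.634,8.000)–(5.000,7.590)
cell (4,8): code 1110 → (4.000,8.867)–(4.634,8.000)
cell (4,9): code 1001 → (5.000,9.819)–(4.000,9.113)
cell (5,6): code 0100 → (5.526,7.000)–(6.000,6.534)
cell (5,7): code 1110 → (5.000,7.590)–(5.526,7.000)
cell (5,9): code 1001 → (6.000,9.016)–(5.000,9.819)
cell (6,6): code 0110 → (6.000,6.534)–(7.000,6.553)
cell (6,8): code 1011 → (7.000,8.337)–(6.023,9.000)
cell (6,9): code 0001 → (6.023,9.000)–(6.000,9.016)
cell (7,6): code 0010 → (7.000,6.553)–(7.423,7.000)
cell (7,7): code 0011 → (7.423,7.000)–(7.340,8.000)
cell (7,8): code 0001 → (7.340,8.000)–(7.000,8.337)
total: 14 segments, chained into 1 closed loop(s), length Σ = 10.181144

segments=14 loops=1 length=10.181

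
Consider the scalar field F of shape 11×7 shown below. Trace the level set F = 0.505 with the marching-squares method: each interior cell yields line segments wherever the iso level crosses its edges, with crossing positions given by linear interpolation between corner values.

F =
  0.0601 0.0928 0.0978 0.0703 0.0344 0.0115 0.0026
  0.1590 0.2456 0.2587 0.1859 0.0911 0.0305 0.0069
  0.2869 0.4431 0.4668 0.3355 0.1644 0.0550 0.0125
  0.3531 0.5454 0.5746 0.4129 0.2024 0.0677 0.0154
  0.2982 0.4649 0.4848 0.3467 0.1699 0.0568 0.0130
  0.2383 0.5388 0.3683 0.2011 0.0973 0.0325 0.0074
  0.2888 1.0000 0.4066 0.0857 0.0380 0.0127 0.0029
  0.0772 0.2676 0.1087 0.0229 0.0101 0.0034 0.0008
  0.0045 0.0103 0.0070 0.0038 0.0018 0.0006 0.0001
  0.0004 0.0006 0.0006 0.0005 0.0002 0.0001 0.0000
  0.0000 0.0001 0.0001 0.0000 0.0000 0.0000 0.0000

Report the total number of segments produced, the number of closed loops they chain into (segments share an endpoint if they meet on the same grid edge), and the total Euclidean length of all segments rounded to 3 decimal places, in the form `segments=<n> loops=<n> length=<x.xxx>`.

segments=12 loops=2 length=10.078

cell (2,0): code 0100 → (2.605,1.000)–(3.000,0.790)
cell (2,1): code 1100 → (2.354,2.000)–(2.605,1.000)
cell (2,2): code 1000 → (3.000,2.430)–(2.354,2.000)
cell (3,0): code 0010 → (3.000,0.790)–(3.502,1.000)
cell (3,1): code 0011 → (3.502,1.000)–(3.775,2.000)
cell (3,2): code 0001 → (3.775,2.000)–(3.000,2.430)
cell (4,0): code 0100 → (4.543,1.000)–(5.000,0.888)
cell (4,1): code 1000 → (5.000,1.198)–(4.543,1.000)
cell (5,0): code 0110 → (5.000,0.888)–(6.000,0.304)
cell (5,1): code 1001 → (6.000,1.834)–(5.000,1.198)
cell (6,0): code 0010 → (6.000,0.304)–(6.676,1.000)
cell (6,1): code 0001 → (6.676,1.000)–(6.000,1.834)
total: 12 segments, chained into 2 closed loop(s), length Σ = 10.077641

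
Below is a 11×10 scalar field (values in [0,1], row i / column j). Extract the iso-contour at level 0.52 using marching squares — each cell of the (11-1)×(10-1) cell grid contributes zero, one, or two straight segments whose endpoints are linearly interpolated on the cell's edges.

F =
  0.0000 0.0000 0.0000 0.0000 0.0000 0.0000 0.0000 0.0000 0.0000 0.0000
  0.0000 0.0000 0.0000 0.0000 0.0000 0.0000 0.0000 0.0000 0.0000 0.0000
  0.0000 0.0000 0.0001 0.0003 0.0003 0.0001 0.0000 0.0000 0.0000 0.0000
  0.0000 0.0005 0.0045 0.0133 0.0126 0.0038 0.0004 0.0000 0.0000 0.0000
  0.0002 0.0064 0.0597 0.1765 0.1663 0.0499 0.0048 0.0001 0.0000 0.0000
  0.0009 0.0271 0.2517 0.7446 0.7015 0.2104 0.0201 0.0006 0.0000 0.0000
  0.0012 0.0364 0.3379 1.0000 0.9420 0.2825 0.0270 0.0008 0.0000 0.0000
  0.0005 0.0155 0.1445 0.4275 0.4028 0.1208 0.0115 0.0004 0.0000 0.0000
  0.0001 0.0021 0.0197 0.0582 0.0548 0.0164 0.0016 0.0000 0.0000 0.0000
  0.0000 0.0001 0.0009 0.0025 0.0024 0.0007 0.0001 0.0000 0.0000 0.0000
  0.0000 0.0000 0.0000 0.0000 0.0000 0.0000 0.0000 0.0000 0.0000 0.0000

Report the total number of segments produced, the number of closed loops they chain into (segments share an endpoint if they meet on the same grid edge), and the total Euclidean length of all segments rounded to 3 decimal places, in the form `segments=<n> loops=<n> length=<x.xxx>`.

segments=8 loops=1 length=7.299

cell (4,2): code 0100 → (4.605,3.000)–(5.000,2.544)
cell (4,3): code 1100 → (4.661,4.000)–(4.605,3.000)
cell (4,4): code 1000 → (5.000,4.370)–(4.661,4.000)
cell (5,2): code 0110 → (5.000,2.544)–(6.000,2.275)
cell (5,4): code 1001 → (6.000,4.640)–(5.000,4.370)
cell (6,2): code 0010 → (6.000,2.275)–(6.838,3.000)
cell (6,3): code 0011 → (6.838,3.000)–(6.783,4.000)
cell (6,4): code 0001 → (6.783,4.000)–(6.000,4.640)
total: 8 segments, chained into 1 closed loop(s), length Σ = 7.298833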